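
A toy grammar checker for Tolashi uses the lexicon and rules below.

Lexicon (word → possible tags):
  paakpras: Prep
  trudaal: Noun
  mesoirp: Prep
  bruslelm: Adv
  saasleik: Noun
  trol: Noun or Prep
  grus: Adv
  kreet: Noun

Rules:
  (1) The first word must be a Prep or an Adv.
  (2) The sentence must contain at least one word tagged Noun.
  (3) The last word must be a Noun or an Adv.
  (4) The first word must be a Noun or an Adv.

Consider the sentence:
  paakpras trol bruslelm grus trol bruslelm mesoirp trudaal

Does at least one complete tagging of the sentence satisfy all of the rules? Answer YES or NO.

Candidates per position — 1:paakpras {Prep}; 2:trol {Noun,Prep}; 3:bruslelm {Adv}; 4:grus {Adv}; 5:trol {Noun,Prep}; 6:bruslelm {Adv}; 7:mesoirp {Prep}; 8:trudaal {Noun}.
Rule 4 cannot be satisfied by any choice of tags from the lexicon.
So there is no consistent tagging.

NO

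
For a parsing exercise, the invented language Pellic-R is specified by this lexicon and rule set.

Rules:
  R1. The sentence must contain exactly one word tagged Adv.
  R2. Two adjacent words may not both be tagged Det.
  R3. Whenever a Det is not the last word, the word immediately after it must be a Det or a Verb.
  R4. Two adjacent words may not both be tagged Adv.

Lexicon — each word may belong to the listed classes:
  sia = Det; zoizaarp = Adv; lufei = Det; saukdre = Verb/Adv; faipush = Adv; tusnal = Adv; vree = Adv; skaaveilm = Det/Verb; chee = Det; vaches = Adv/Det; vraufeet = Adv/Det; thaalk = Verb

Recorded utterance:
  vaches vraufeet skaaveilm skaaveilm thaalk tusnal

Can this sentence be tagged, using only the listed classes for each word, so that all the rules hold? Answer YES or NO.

Candidates per position — 1:vaches {Adv,Det}; 2:vraufeet {Adv,Det}; 3:skaaveilm {Det,Verb}; 4:skaaveilm {Det,Verb}; 5:thaalk {Verb}; 6:tusnal {Adv}.
Every candidate sequence violates at least one rule; no consistent tagging exists.

NO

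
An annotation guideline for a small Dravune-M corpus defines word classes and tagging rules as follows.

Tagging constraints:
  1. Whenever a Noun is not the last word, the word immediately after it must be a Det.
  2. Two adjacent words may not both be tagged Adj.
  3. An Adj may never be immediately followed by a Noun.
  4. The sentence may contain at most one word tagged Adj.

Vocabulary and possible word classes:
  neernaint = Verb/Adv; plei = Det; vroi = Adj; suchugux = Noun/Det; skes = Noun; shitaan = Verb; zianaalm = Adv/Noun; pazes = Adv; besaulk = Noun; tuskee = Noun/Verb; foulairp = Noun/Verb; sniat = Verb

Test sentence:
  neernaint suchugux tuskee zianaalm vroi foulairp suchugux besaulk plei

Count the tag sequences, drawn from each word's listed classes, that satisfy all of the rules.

Candidates per position — 1:neernaint {Verb,Adv}; 2:suchugux {Noun,Det}; 3:tuskee {Noun,Verb}; 4:zianaalm {Adv,Noun}; 5:vroi {Adj}; 6:foulairp {Noun,Verb}; 7:suchugux {Noun,Det}; 8:besaulk {Noun}; 9:plei {Det}.
There are 64 candidate sequences in total.
The sequences that satisfy every rule: Verb Det Verb Adv Adj Verb Det Noun Det; Adv Det Verb Adv Adj Verb Det Noun Det.
Count = 2.

2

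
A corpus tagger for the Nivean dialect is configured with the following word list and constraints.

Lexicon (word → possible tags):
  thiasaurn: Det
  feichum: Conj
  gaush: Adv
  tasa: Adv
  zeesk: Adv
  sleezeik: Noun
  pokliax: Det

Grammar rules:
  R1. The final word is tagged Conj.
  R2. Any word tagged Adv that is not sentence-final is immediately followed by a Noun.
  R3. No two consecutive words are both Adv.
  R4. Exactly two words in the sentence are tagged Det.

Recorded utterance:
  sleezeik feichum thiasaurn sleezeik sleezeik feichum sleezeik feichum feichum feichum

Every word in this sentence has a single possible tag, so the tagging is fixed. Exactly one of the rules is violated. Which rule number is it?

4

Fixed tagging: Noun Conj Det Noun Noun Conj Noun Conj Conj Conj.
Rule check: R1 ok, R2 ok, R3 ok, R4 fails.
Only rule 4 fails.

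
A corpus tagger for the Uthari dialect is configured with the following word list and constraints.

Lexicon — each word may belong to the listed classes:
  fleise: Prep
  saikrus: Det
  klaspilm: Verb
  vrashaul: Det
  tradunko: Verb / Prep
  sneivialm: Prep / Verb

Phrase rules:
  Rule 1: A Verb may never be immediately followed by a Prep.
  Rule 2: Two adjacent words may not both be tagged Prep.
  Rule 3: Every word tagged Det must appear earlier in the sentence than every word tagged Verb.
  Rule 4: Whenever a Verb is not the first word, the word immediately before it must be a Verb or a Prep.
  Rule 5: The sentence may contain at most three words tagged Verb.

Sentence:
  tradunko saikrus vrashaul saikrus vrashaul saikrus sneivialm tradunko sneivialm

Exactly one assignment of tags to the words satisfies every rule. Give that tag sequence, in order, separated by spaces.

Prep Det Det Det Det Det Prep Verb Verb

Candidates per position — 1:tradunko {Verb,Prep}; 2:saikrus {Det}; 3:vrashaul {Det}; 4:saikrus {Det}; 5:vrashaul {Det}; 6:saikrus {Det}; 7:sneivialm {Prep,Verb}; 8:tradunko {Verb,Prep}; 9:sneivialm {Prep,Verb}.
If word 1 were Verb, no tagging could satisfy rule 3; so word 1 is Prep.
If word 7 were Verb, no tagging could satisfy rule 4; so word 7 is Prep.
If word 8 were Prep, no tagging could satisfy rule 2; so word 8 is Verb.
If word 9 were Prep, no tagging could satisfy rule 1; so word 9 is Verb.
The unique satisfying tagging is: Prep Det Det Det Det Det Prep Verb Verb.
Checking: rule 1 ✓; rule 2 ✓; rule 3 ✓; rule 4 ✓; rule 5 ✓.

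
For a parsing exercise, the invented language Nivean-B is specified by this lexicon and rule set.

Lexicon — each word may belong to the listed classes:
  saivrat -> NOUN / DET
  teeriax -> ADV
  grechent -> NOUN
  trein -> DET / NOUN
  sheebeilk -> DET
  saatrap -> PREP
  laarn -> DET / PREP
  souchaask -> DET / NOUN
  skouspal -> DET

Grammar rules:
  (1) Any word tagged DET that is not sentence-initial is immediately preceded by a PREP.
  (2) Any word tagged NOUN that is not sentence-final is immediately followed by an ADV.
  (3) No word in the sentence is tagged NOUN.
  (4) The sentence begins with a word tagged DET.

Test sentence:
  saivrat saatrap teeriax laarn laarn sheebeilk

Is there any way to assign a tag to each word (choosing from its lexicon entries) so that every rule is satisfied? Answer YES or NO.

Candidates per position — 1:saivrat {NOUN,DET}; 2:saatrap {PREP}; 3:teeriax {ADV}; 4:laarn {DET,PREP}; 5:laarn {DET,PREP}; 6:sheebeilk {DET}.
One satisfying assignment: DET PREP ADV PREP PREP DET.
Check: rule 1 satisfied; rule 2 satisfied; rule 3 satisfied; rule 4 satisfied.

YES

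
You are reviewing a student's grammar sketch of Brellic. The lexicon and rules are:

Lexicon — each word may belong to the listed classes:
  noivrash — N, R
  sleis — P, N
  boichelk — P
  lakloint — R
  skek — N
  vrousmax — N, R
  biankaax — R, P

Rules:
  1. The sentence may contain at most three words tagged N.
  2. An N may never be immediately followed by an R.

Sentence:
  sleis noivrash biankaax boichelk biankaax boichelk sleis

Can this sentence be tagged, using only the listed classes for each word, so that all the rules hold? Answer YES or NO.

Candidates per position — 1:sleis {P,N}; 2:noivrash {N,R}; 3:biankaax {R,P}; 4:boichelk {P}; 5:biankaax {R,P}; 6:boichelk {P}; 7:sleis {P,N}.
One satisfying assignment: P R P P P P P.
Rule-by-rule: rule 1 ok; rule 2 ok.

YES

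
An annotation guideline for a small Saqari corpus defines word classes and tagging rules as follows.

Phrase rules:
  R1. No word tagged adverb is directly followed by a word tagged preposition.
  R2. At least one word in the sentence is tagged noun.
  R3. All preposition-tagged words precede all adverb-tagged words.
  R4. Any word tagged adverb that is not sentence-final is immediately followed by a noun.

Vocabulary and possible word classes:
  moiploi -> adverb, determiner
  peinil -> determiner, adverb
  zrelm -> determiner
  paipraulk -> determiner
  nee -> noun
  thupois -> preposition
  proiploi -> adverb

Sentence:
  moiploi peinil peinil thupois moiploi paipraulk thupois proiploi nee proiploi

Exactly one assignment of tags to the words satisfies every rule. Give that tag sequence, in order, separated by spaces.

determiner determiner determiner preposition determiner determiner preposition adverb noun adverb

Candidates per position — 1:moiploi {adverb,determiner}; 2:peinil {determiner,adverb}; 3:peinil {determiner,adverb}; 4:thupois {preposition}; 5:moiploi {adverb,determiner}; 6:paipraulk {determiner}; 7:thupois {preposition}; 8:proiploi {adverb}; 9:nee {noun}; 10:proiploi {adverb}.
Word 1 cannot be adverb — rule 3 would then fail for every completion. It is determiner.
Word 2 cannot be adverb — rule 3 would then fail for every completion. It is determiner.
Word 3 cannot be adverb — rule 1 would then fail for every completion. It is determiner.
Word 5 cannot be adverb — rule 3 would then fail for every completion. It is determiner.
That leaves exactly one tagging: determiner determiner determiner preposition determiner determiner preposition adverb noun adverb.
Verifying each rule — rule 1 holds; rule 2 holds; rule 3 holds; rule 4 holds.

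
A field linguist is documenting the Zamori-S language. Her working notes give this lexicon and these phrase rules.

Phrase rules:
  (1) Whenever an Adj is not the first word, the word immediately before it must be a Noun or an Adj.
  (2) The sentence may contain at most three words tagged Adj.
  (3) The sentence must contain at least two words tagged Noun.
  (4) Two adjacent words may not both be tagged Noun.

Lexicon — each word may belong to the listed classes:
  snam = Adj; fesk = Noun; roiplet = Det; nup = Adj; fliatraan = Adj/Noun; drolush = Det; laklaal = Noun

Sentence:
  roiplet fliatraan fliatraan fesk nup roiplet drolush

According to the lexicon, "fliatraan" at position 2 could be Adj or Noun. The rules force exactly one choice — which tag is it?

Noun

Candidates per position — 1:roiplet {Det}; 2:fliatraan {Adj,Noun}; 3:fliatraan {Adj,Noun}; 4:fesk {Noun}; 5:nup {Adj}; 6:roiplet {Det}; 7:drolush {Det}.
Position 2: tagging it Adj would leave rule 1 unsatisfiable, so it must be Noun.
Position 3: tagging it Noun would leave rule 4 unsatisfiable, so it must be Adj.
The only consistent sequence is: Det Noun Adj Noun Adj Det Det.
Check: rule 1 holds; rule 2 holds; rule 3 holds; rule 4 holds.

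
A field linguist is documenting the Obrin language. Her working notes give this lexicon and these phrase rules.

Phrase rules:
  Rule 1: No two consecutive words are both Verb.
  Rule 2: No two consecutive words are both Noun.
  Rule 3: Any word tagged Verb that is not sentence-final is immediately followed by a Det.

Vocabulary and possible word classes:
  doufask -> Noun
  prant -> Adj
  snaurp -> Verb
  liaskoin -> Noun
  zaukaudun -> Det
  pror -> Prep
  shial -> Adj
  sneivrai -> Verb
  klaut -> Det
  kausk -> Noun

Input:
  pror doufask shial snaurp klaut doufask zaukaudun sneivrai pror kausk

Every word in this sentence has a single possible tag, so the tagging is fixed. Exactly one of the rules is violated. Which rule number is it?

3

Fixed tagging: Prep Noun Adj Verb Det Noun Det Verb Prep Noun.
Applying the rules: R1 ✓, R2 ✓, R3 ✗.
Only rule 3 fails.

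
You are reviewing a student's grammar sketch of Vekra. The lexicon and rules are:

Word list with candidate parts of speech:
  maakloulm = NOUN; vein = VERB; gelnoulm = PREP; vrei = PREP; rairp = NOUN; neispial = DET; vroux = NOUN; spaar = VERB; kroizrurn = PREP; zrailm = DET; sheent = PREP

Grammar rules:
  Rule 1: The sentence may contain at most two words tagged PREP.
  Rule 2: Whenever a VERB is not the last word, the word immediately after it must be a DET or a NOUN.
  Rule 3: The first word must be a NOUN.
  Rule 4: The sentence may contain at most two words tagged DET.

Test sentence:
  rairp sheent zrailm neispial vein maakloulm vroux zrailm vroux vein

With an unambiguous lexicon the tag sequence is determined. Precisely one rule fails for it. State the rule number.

4

Fixed tagging: NOUN PREP DET DET VERB NOUN NOUN DET NOUN VERB.
Checking each rule: R1 pass, R2 pass, R3 pass, R4 fail.
Only rule 4 fails.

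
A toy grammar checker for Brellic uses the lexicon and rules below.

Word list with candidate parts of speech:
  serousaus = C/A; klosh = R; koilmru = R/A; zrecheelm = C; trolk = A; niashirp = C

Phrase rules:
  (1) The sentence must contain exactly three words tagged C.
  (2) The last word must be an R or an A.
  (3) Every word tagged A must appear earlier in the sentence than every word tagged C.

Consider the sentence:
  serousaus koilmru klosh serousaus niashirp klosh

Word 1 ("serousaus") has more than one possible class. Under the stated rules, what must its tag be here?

Candidates per position — 1:serousaus {C,A}; 2:koilmru {R,A}; 3:klosh {R}; 4:serousaus {C,A}; 5:niashirp {C}; 6:klosh {R}.
Word 1 cannot be A — rule 1 would then fail for every completion. It is C.
Word 2 cannot be A — rule 3 would then fail for every completion. It is R.
Word 4 cannot be A — rule 1 would then fail for every completion. It is C.
The only consistent sequence is: C R R C C R.
Check: rule 1 holds; rule 2 holds; rule 3 holds.

C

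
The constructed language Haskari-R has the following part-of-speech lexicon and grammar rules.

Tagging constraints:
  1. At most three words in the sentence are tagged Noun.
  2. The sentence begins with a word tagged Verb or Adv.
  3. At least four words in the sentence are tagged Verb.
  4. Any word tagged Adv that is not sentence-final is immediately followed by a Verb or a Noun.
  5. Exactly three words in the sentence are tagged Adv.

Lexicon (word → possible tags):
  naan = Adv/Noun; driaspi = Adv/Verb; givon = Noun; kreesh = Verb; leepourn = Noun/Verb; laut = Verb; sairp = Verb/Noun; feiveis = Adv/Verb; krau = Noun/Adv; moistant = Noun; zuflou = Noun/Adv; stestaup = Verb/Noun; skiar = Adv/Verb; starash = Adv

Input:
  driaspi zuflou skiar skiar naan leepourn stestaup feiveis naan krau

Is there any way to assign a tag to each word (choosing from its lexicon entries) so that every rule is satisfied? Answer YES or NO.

Candidates per position — 1:driaspi {Adv,Verb}; 2:zuflou {Noun,Adv}; 3:skiar {Adv,Verb}; 4:skiar {Adv,Verb}; 5:naan {Adv,Noun}; 6:leepourn {Noun,Verb}; 7:stestaup {Verb,Noun}; 8:feiveis {Adv,Verb}; 9:naan {Adv,Noun}; 10:krau {Noun,Adv}.
One satisfying assignment: Adv Noun Verb Verb Adv Noun Verb Verb Noun Adv.
Verifying each rule — rule 1 ok; rule 2 ok; rule 3 ok; rule 4 ok; rule 5 ok.

YES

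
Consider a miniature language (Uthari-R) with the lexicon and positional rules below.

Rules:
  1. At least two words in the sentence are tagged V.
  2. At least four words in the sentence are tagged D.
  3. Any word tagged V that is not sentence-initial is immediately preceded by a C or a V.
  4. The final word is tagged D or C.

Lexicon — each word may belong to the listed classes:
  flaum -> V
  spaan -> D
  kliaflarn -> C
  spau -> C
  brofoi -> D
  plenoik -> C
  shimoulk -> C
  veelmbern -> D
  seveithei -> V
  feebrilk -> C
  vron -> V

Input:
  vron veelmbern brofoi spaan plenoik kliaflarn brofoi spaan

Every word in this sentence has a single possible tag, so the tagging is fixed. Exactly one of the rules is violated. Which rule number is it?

1

Fixed tagging: V D D D C C D D.
Checking each rule: R1 fails, R2 ok, R3 ok, R4 ok.
Only rule 1 fails.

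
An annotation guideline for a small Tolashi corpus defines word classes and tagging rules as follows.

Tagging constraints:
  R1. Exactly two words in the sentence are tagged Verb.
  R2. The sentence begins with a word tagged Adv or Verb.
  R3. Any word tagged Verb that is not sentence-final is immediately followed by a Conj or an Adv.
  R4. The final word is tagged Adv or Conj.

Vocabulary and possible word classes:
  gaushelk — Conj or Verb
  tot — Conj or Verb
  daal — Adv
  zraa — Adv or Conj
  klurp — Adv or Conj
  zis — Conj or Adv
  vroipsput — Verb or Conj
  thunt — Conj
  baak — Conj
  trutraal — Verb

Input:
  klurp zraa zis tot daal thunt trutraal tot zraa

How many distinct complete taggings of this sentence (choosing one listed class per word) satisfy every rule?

Candidates per position — 1:klurp {Adv,Conj}; 2:zraa {Adv,Conj}; 3:zis {Conj,Adv}; 4:tot {Conj,Verb}; 5:daal {Adv}; 6:thunt {Conj}; 7:trutraal {Verb}; 8:tot {Conj,Verb}; 9:zraa {Adv,Conj}.
There are 64 candidate sequences in total.
Checking each against the rules leaves 8 sequences.
Count = 8.

8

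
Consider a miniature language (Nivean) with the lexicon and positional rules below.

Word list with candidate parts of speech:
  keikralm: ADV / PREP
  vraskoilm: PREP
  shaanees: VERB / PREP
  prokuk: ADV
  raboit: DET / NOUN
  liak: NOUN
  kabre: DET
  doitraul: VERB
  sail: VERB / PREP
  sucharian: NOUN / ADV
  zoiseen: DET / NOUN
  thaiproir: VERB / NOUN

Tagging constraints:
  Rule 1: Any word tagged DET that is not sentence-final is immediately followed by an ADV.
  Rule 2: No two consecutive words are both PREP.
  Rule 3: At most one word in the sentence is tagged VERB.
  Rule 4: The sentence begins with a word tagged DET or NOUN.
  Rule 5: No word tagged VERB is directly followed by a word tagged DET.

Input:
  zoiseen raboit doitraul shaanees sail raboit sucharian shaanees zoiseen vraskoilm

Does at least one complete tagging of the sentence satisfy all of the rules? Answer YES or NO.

Candidates per position — 1:zoiseen {DET,NOUN}; 2:raboit {DET,NOUN}; 3:doitraul {VERB}; 4:shaanees {VERB,PREP}; 5:sail {VERB,PREP}; 6:raboit {DET,NOUN}; 7:sucharian {NOUN,ADV}; 8:shaanees {VERB,PREP}; 9:zoiseen {DET,NOUN}; 10:vraskoilm {PREP}.
Every candidate sequence violates at least one rule; no consistent tagging exists.

NO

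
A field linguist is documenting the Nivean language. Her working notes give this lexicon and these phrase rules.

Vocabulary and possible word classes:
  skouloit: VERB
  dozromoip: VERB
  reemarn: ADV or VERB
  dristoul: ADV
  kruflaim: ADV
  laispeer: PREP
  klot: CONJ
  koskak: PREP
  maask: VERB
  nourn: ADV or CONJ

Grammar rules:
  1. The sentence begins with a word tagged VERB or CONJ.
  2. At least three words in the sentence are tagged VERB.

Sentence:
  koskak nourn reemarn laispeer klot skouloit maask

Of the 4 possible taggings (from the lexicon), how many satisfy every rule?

Candidates per position — 1:koskak {PREP}; 2:nourn {ADV,CONJ}; 3:reemarn {ADV,VERB}; 4:laispeer {PREP}; 5:klot {CONJ}; 6:skouloit {VERB}; 7:maask {VERB}.
There are 4 candidate sequences in total.
Rule 1 cannot be satisfied by any choice of tags from the lexicon.
So there is no consistent tagging.
Count = 0.

0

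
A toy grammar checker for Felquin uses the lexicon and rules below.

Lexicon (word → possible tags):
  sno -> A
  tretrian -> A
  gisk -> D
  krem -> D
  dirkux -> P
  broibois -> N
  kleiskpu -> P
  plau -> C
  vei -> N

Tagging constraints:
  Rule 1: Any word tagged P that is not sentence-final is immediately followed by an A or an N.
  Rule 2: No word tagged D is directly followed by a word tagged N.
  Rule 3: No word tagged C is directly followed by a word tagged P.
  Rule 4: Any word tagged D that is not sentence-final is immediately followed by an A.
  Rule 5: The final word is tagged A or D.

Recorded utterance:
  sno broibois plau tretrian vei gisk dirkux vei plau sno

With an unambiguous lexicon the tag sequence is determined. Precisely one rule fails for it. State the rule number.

4

Fixed tagging: A N C A N D P N C A.
Rule check: R1 ✓, R2 ✓, R3 ✓, R4 ✗, R5 ✓.
Only rule 4 fails.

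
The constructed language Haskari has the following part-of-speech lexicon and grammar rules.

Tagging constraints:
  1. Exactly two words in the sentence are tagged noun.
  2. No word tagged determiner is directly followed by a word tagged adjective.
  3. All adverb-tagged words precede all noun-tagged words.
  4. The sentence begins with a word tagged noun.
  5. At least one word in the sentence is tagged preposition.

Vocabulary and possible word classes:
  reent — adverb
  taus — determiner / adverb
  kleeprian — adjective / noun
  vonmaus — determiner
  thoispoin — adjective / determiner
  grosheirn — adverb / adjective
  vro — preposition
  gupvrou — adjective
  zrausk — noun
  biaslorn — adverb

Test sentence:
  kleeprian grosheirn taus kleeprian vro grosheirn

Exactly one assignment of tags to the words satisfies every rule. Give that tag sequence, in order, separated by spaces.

Candidates per position — 1:kleeprian {adjective,noun}; 2:grosheirn {adverb,adjective}; 3:taus {determiner,adverb}; 4:kleeprian {adjective,noun}; 5:vro {preposition}; 6:grosheirn {adverb,adjective}.
Word 1 cannot be adjective — rule 1 would then fail for every completion. It is noun.
Word 2 cannot be adverb — rule 3 would then fail for every completion. It is adjective.
Word 3 cannot be adverb — rule 3 would then fail for every completion. It is determiner.
Word 4 cannot be adjective — rule 1 would then fail for every completion. It is noun.
Word 6 cannot be adverb — rule 3 would then fail for every completion. It is adjective.
The unique satisfying tagging is: noun adjective determiner noun preposition adjective.
Checking: rule 1 holds; rule 2 holds; rule 3 holds; rule 4 holds; rule 5 holds.

noun adjective determiner noun preposition adjective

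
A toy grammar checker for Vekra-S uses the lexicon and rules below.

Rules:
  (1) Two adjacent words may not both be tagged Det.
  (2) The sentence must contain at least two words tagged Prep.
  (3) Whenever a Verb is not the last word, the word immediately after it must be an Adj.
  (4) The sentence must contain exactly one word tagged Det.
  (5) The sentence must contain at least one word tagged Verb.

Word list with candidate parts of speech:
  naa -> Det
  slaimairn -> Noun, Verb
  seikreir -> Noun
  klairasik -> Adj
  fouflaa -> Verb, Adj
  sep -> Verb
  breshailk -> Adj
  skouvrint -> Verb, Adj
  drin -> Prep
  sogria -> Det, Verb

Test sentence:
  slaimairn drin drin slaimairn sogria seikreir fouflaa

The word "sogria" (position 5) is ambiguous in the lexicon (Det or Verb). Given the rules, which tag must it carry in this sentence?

Candidates per position — 1:slaimairn {Noun,Verb}; 2:drin {Prep}; 3:drin {Prep}; 4:slaimairn {Noun,Verb}; 5:sogria {Det,Verb}; 6:seikreir {Noun}; 7:fouflaa {Verb,Adj}.
Position 1: tagging it Verb would leave rule 3 unsatisfiable, so it must be Noun.
Position 4: tagging it Verb would leave rule 3 unsatisfiable, so it must be Noun.
Position 5: tagging it Verb would leave rule 3 unsatisfiable, so it must be Det.
Position 7: tagging it Adj would leave rule 5 unsatisfiable, so it must be Verb.
The only consistent sequence is: Noun Prep Prep Noun Det Noun Verb.
Check: rule 1 ok; rule 2 ok; rule 3 ok; rule 4 ok; rule 5 ok.

Det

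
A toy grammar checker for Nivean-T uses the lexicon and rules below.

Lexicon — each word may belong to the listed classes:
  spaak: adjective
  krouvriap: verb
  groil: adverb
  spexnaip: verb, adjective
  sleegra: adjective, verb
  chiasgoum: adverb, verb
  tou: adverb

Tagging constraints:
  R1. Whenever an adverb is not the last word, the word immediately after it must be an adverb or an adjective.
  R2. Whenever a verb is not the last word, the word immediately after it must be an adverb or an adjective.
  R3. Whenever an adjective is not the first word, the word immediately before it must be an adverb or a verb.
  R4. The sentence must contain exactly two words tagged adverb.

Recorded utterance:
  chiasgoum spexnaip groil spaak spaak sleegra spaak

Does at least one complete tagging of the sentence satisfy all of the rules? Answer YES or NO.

NO

Candidates per position — 1:chiasgoum {adverb,verb}; 2:spexnaip {verb,adjective}; 3:groil {adverb}; 4:spaak {adjective}; 5:spaak {adjective}; 6:sleegra {adjective,verb}; 7:spaak {adjective}.
Rule 3 cannot be satisfied by any choice of tags from the lexicon.
So there is no consistent tagging.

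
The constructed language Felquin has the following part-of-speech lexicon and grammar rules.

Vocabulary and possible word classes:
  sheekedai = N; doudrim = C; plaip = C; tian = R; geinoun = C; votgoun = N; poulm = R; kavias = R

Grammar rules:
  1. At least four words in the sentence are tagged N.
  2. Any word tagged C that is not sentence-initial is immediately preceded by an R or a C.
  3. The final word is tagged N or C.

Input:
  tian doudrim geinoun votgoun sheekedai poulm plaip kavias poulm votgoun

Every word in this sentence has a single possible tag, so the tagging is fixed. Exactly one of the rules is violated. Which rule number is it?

1

Fixed tagging: R C C N N R C R R N.
Applying the rules: R1 ✗, R2 ✓, R3 ✓.
Only rule 1 fails.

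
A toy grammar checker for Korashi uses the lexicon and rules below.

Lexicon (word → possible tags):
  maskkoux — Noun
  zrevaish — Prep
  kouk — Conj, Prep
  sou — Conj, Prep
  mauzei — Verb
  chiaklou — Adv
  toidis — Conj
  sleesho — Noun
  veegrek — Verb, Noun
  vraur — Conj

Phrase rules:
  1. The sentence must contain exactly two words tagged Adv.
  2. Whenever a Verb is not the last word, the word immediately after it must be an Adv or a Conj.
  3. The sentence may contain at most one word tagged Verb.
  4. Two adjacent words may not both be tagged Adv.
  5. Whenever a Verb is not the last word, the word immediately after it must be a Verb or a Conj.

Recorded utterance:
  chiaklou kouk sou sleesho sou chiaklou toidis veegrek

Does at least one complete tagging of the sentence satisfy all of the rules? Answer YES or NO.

YES

Candidates per position — 1:chiaklou {Adv}; 2:kouk {Conj,Prep}; 3:sou {Conj,Prep}; 4:sleesho {Noun}; 5:sou {Conj,Prep}; 6:chiaklou {Adv}; 7:toidis {Conj}; 8:veegrek {Verb,Noun}.
One satisfying assignment: Adv Prep Prep Noun Conj Adv Conj Noun.
Rule-by-rule: rule 1 ✓; rule 2 ✓; rule 3 ✓; rule 4 ✓; rule 5 ✓.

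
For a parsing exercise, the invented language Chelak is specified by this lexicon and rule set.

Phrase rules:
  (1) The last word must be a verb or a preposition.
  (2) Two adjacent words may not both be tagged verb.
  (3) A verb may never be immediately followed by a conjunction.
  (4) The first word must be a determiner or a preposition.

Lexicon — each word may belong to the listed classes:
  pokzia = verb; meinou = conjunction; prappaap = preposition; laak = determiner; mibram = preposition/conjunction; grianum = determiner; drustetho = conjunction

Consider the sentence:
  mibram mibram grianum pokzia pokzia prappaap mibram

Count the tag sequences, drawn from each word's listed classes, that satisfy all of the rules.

Candidates per position — 1:mibram {preposition,conjunction}; 2:mibram {preposition,conjunction}; 3:grianum {determiner}; 4:pokzia {verb}; 5:pokzia {verb}; 6:prappaap {preposition}; 7:mibram {preposition,conjunction}.
There are 8 candidate sequences in total.
Rule 2 cannot be satisfied by any choice of tags from the lexicon.
So there is no consistent tagging.
Count = 0.

0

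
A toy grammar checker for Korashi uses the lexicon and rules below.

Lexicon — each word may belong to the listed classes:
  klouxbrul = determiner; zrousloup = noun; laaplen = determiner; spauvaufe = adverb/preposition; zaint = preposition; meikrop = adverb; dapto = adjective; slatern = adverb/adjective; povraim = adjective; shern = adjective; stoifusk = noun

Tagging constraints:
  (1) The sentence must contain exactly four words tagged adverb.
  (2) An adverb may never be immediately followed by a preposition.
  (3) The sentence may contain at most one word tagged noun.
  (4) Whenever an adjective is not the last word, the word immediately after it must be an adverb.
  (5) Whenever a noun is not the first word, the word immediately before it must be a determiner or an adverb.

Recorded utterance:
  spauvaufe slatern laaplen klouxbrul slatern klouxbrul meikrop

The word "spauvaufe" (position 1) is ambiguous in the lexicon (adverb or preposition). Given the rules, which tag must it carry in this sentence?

Candidates per position — 1:spauvaufe {adverb,preposition}; 2:slatern {adverb,adjective}; 3:laaplen {determiner}; 4:klouxbrul {determiner}; 5:slatern {adverb,adjective}; 6:klouxbrul {determiner}; 7:meikrop {adverb}.
If word 1 were preposition, no tagging could satisfy rule 1; so word 1 is adverb.
If word 2 were adjective, no tagging could satisfy rule 1; so word 2 is adverb.
If word 5 were adjective, no tagging could satisfy rule 1; so word 5 is adverb.
So the tagging must be: adverb adverb determiner determiner adverb determiner adverb.
Checking: rule 1 ok; rule 2 ok; rule 3 ok; rule 4 ok; rule 5 ok.

adverb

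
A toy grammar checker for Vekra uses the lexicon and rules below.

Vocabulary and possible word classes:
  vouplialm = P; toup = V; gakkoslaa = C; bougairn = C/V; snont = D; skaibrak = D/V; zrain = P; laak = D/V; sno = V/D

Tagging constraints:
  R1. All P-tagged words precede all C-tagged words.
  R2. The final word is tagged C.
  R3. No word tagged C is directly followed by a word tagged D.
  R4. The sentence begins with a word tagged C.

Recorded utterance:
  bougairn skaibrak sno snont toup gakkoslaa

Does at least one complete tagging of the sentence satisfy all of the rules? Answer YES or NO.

Candidates per position — 1:bougairn {C,V}; 2:skaibrak {D,V}; 3:sno {V,D}; 4:snont {D}; 5:toup {V}; 6:gakkoslaa {C}.
One satisfying assignment: C V V D V C.
Checking: rule 1 ✓; rule 2 ✓; rule 3 ✓; rule 4 ✓.

YES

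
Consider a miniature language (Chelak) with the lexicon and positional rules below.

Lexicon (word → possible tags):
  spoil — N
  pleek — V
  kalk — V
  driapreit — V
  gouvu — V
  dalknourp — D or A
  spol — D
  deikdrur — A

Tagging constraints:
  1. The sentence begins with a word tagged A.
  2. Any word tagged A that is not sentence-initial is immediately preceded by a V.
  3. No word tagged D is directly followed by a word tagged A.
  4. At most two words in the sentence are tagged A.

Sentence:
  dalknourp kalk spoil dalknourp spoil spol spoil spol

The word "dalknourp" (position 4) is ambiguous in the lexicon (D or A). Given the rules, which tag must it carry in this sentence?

D

Candidates per position — 1:dalknourp {D,A}; 2:kalk {V}; 3:spoil {N}; 4:dalknourp {D,A}; 5:spoil {N}; 6:spol {D}; 7:spoil {N}; 8:spol {D}.
Position 1: tagging it D would leave rule 1 unsatisfiable, so it must be A.
Position 4: tagging it A would leave rule 2 unsatisfiable, so it must be D.
That leaves exactly one tagging: A V N D N D N D.
Check: rule 1 ✓; rule 2 ✓; rule 3 ✓; rule 4 ✓.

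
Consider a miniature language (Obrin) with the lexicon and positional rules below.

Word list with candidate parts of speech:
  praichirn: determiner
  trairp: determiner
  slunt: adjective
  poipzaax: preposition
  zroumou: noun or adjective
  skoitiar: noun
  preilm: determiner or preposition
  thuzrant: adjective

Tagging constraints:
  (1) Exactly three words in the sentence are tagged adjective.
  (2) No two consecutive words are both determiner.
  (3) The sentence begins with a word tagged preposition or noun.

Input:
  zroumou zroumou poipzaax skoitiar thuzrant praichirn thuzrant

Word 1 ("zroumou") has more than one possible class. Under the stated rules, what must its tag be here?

noun

Candidates per position — 1:zroumou {noun,adjective}; 2:zroumou {noun,adjective}; 3:poipzaax {preposition}; 4:skoitiar {noun}; 5:thuzrant {adjective}; 6:praichirn {determiner}; 7:thuzrant {adjective}.
Word 1 cannot be adjective — rule 3 would then fail for every completion. It is noun.
Word 2 cannot be noun — rule 1 would then fail for every completion. It is adjective.
That leaves exactly one tagging: noun adjective preposition noun adjective determiner adjective.
Checking: rule 1 ✓; rule 2 ✓; rule 3 ✓.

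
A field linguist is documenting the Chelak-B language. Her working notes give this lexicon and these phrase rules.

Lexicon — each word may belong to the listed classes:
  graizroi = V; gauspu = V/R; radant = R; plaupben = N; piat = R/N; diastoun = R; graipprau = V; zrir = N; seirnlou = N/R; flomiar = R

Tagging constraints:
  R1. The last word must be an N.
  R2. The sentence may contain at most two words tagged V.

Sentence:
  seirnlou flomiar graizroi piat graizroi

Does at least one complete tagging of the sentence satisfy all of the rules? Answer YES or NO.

Candidates per position — 1:seirnlou {N,R}; 2:flomiar {R}; 3:graizroi {V}; 4:piat {R,N}; 5:graizroi {V}.
Rule 1 cannot be satisfied by any choice of tags from the lexicon.
So there is no consistent tagging.

NO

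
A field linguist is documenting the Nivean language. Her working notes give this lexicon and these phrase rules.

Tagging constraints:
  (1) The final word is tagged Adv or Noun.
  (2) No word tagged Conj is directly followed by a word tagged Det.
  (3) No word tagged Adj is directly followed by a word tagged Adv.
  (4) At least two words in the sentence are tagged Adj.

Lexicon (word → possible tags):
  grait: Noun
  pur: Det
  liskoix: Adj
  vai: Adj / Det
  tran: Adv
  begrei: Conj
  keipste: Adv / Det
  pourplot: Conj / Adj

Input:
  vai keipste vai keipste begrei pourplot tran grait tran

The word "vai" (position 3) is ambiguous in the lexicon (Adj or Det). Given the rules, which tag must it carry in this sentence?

Candidates per position — 1:vai {Adj,Det}; 2:keipste {Adv,Det}; 3:vai {Adj,Det}; 4:keipste {Adv,Det}; 5:begrei {Conj}; 6:pourplot {Conj,Adj}; 7:tran {Adv}; 8:grait {Noun}; 9:tran {Adv}.
Position 6: Adj is ruled out by rule 3; that leaves Conj.
Position 1: Det is ruled out by rule 4; that leaves Adj.
Position 2: Adv is ruled out by rule 3; that leaves Det.
Position 3: Det is ruled out by rule 4; that leaves Adj.
Position 4: Adv is ruled out by rule 3; that leaves Det.
The unique satisfying tagging is: Adj Det Adj Det Conj Conj Adv Noun Adv.
Checking: rule 1 ok; rule 2 ok; rule 3 ok; rule 4 ok.

Adj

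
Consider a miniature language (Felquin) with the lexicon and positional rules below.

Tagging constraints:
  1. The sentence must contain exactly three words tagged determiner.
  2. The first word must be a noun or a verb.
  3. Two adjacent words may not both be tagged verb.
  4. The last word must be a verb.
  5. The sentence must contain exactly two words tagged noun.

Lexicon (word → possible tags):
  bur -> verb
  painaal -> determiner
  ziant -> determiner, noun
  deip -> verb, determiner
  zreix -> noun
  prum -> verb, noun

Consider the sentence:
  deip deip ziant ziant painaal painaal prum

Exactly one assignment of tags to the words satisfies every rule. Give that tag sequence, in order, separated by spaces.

Candidates per position — 1:deip {verb,determiner}; 2:deip {verb,determiner}; 3:ziant {determiner,noun}; 4:ziant {determiner,noun}; 5:painaal {determiner}; 6:painaal {determiner}; 7:prum {verb,noun}.
Word 1 cannot be determiner — rule 2 would then fail for every completion. It is verb.
Word 2 cannot be verb — rule 3 would then fail for every completion. It is determiner.
Word 3 cannot be determiner — rule 1 would then fail for every completion. It is noun.
Word 4 cannot be determiner — rule 1 would then fail for every completion. It is noun.
Word 7 cannot be noun — rule 4 would then fail for every completion. It is verb.
So the tagging must be: verb determiner noun noun determiner determiner verb.
Check: rule 1 satisfied; rule 2 satisfied; rule 3 satisfied; rule 4 satisfied; rule 5 satisfied.

verb determiner noun noun determiner determiner verb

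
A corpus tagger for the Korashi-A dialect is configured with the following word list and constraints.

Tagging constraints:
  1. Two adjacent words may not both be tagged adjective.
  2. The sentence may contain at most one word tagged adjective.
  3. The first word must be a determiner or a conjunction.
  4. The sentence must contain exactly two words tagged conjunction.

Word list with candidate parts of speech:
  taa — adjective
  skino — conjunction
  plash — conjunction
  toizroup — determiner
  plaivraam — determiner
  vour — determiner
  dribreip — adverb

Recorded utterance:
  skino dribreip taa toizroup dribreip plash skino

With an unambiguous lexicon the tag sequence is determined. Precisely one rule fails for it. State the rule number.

Fixed tagging: conjunction adverb adjective determiner adverb conjunction conjunction.
Applying the rules: R1 holds, R2 holds, R3 holds, R4 violated.
Only rule 4 fails.

4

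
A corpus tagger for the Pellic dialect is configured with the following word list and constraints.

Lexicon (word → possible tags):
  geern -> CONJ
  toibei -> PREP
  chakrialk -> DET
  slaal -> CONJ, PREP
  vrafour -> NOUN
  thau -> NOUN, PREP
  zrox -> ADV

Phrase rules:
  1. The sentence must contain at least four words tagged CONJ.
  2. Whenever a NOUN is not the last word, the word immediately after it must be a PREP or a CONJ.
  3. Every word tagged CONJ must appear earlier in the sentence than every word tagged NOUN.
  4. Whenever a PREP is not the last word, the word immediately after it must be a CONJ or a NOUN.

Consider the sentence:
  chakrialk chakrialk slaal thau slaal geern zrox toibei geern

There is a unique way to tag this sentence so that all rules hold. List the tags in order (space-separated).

DET DET CONJ PREP CONJ CONJ ADV PREP CONJ

Candidates per position — 1:chakrialk {DET}; 2:chakrialk {DET}; 3:slaal {CONJ,PREP}; 4:thau {NOUN,PREP}; 5:slaal {CONJ,PREP}; 6:geern {CONJ}; 7:zrox {ADV}; 8:toibei {PREP}; 9:geern {CONJ}.
If word 3 were PREP, no tagging could satisfy rule 1; so word 3 is CONJ.
If word 4 were NOUN, no tagging could satisfy rule 3; so word 4 is PREP.
If word 5 were PREP, no tagging could satisfy rule 1; so word 5 is CONJ.
The unique satisfying tagging is: DET DET CONJ PREP CONJ CONJ ADV PREP CONJ.
Checking: rule 1 satisfied; rule 2 satisfied; rule 3 satisfied; rule 4 satisfied.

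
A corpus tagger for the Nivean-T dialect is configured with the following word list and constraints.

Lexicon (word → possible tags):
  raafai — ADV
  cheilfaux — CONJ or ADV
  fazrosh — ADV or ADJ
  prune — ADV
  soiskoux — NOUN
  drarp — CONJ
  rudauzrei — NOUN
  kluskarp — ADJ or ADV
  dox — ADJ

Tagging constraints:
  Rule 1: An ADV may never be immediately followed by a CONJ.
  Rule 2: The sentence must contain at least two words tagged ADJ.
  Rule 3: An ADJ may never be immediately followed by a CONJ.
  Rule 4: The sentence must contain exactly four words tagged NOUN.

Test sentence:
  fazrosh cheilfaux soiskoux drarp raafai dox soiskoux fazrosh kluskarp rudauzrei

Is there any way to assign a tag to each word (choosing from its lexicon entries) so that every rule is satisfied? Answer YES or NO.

Candidates per position — 1:fazrosh {ADV,ADJ}; 2:cheilfaux {CONJ,ADV}; 3:soiskoux {NOUN}; 4:drarp {CONJ}; 5:raafai {ADV}; 6:dox {ADJ}; 7:soiskoux {NOUN}; 8:fazrosh {ADV,ADJ}; 9:kluskarp {ADJ,ADV}; 10:rudauzrei {NOUN}.
Rule 4 cannot be satisfied by any choice of tags from the lexicon.
So there is no consistent tagging.

NO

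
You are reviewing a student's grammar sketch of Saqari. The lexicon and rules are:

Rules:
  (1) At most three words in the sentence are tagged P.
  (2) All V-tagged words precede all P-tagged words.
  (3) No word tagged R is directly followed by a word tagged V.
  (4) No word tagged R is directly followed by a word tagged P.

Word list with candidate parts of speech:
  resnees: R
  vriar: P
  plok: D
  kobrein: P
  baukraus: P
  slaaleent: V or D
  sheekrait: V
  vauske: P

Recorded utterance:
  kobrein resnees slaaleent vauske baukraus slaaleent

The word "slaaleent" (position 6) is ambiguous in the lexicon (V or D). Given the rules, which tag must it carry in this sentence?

Candidates per position — 1:kobrein {P}; 2:resnees {R}; 3:slaaleent {V,D}; 4:vauske {P}; 5:baukraus {P}; 6:slaaleent {V,D}.
Word 3 cannot be V — rule 2 would then fail for every completion. It is D.
Word 6 cannot be V — rule 2 would then fail for every completion. It is D.
The only consistent sequence is: P R D P P D.
Verifying each rule — rule 1 ok; rule 2 ok; rule 3 ok; rule 4 ok.

D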